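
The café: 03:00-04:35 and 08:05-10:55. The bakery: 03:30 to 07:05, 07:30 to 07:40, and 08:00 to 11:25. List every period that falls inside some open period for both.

03:30–04:35, 08:05–10:55

03:00–04:35 meets the second set on 03:30–04:35.
08:05–10:55 meets the second set on 08:05–10:55.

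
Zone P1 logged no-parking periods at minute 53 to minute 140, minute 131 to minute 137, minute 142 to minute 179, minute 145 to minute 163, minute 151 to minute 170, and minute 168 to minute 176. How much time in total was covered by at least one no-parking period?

Merged: minute 53 to minute 140, minute 142 to minute 179.
Lengths: 87 minutes + 37 minutes = 124 minutes.

124 minutes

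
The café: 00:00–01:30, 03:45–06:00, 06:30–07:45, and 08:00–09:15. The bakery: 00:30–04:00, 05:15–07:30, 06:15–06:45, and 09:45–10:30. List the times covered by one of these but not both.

B, merged: 00:30–04:00, 05:15–07:30, 09:45–10:30.
Only in the first: 00:00–00:30, 04:00–05:15, 07:30–07:45, 08:00–09:15.
Only in the second: 01:30–03:45, 06:00–06:30, 09:45–10:30.
Together these are the periods covered by exactly one.

00:00–00:30, 01:30–03:45, 04:00–05:15, 06:00–06:30, 07:30–07:45, 08:00–09:15, 09:45–10:30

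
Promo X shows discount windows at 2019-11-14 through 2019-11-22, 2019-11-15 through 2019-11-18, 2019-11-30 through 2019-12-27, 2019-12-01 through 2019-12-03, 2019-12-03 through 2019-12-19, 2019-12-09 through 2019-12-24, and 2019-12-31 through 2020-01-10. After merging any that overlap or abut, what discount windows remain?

2019-11-15 through 2019-11-18 overlaps/touches 2019-11-14 through 2019-11-22 → extend to 2019-11-14 through 2019-11-22.
2019-11-30 through 2019-12-27 is disjoint → start new block.
2019-12-01 through 2019-12-03 overlaps/touches 2019-11-30 through 2019-12-27 → extend to 2019-11-30 through 2019-12-27.
2019-12-03 through 2019-12-19 overlaps/touches 2019-11-30 through 2019-12-27 → extend to 2019-11-30 through 2019-12-27.
2019-12-09 through 2019-12-24 overlaps/touches 2019-11-30 through 2019-12-27 → extend to 2019-11-30 through 2019-12-27.
2019-12-31 through 2020-01-10 is disjoint → start new block.

2019-11-14 through 2019-11-22, 2019-11-30 through 2019-12-27, 2019-12-31 through 2020-01-10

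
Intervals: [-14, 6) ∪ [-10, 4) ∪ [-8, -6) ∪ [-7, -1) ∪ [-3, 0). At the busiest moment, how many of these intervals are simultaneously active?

Walk the sorted start/end points keeping a running depth.
The depth first hits 4 at -7.

4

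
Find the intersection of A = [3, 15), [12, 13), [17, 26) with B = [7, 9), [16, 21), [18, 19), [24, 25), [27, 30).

[7, 9) ∪ [17, 21) ∪ [24, 25)

Merge the first list: [3, 15), [17, 26).
Merge the second list: [7, 9), [16, 21), [24, 25), [27, 30).
[3, 15) meets the second set on [7, 9).
[17, 26) meets the second set on [17, 21), [24, 25).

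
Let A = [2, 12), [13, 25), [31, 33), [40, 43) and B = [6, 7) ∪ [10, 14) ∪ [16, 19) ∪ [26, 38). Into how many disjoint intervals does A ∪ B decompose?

3

A ∪ B = [2, 25), [26, 38), [40, 43).
That is 3 disjoint pieces.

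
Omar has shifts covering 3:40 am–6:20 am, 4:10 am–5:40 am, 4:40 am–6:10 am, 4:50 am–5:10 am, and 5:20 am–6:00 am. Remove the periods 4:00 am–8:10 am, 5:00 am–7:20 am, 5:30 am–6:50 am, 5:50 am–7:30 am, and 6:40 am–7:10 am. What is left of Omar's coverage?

First set merges to 3:40 am–6:20 am.
Second set merges to 4:00 am–8:10 am.
3:40 am–6:20 am with B removed leaves 3:40 am–4:00 am.

3:40 am–4:00 am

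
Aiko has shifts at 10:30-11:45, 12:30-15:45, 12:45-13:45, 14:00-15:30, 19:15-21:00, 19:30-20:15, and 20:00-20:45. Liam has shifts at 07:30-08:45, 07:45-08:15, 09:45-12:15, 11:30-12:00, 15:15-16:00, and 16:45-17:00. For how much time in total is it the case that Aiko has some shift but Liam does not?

A, merged: 10:30–11:45, 12:30–15:45, 19:15–21:00.
B, merged: 07:30–08:45, 09:45–12:15, 15:15–16:00, 16:45–17:00.
A \ B = 12:30–15:15, 19:15–21:00.
Total: 2 h 45 min + 1 h 45 min = 4 h 30 min.

4 h 30 min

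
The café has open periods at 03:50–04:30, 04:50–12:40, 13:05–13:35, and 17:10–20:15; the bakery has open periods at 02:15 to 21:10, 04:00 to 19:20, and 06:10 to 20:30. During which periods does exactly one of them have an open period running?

Second set merges to 02:15-21:10.
A \ B = none.
B \ A = 02:15-03:50, 04:30-04:50, 12:40-13:05, 13:35-17:10, 20:15-21:10.
Union of the two gives the symmetric difference.

02:15-03:50, 04:30-04:50, 12:40-13:05, 13:35-17:10, 20:15-21:10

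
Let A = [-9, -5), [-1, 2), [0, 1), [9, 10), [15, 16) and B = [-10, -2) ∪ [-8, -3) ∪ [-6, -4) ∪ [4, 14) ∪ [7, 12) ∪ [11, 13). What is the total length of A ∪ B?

Merge the first list: [-9, -5), [-1, 2), [9, 10), [15, 16).
Merge the second list: [-10, -2), [4, 14).
A ∪ B = [-10, -2), [-1, 2), [4, 14), [15, 16).
Total: 8 + 3 + 10 + 1 = 22.

22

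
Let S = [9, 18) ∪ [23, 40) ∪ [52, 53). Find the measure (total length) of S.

Merged: [9, 18), [23, 40), [52, 53).
Lengths: 9 + 17 + 1 = 27.

27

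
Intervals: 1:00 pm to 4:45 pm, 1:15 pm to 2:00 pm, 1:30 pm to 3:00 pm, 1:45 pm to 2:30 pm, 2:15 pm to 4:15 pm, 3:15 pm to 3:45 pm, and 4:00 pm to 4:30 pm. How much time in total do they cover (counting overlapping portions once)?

3 h 45 min

Merged: 1:00 pm-4:45 pm.
Length: 3 h 45 min.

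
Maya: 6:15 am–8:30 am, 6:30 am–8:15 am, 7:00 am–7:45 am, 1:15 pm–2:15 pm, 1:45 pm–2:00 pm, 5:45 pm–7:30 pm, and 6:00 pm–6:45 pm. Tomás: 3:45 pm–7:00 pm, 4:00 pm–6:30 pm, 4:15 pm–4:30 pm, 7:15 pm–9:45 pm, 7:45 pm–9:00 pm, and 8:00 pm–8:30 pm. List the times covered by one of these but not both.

A, merged: 6:15 am-8:30 am, 1:15 pm-2:15 pm, 5:45 pm-7:30 pm.
B, merged: 3:45 pm-7:00 pm, 7:15 pm-9:45 pm.
A but not B: 6:15 am-8:30 am, 1:15 pm-2:15 pm, 7:00 pm-7:15 pm.
B but not A: 3:45 pm-5:45 pm, 7:30 pm-9:45 pm.
Combining gives A △ B.

6:15 am-8:30 am, 1:15 pm-2:15 pm, 3:45 pm-5:45 pm, 7:00 pm-7:15 pm, 7:30 pm-9:45 pm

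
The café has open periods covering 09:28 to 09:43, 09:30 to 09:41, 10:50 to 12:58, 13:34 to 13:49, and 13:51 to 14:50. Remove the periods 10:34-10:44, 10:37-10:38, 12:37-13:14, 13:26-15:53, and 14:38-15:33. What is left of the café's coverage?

First set merges to 09:28-09:43, 10:50-12:58, 13:34-13:49, 13:51-14:50.
Second set merges to 10:34-10:44, 12:37-13:14, 13:26-15:53.
09:28-09:43 is untouched.
10:50-12:58 with B removed leaves 10:50-12:37.
13:34-13:49 lies entirely inside B → drops out.
13:51-14:50 lies entirely inside B → drops out.

09:28-09:43, 10:50-12:37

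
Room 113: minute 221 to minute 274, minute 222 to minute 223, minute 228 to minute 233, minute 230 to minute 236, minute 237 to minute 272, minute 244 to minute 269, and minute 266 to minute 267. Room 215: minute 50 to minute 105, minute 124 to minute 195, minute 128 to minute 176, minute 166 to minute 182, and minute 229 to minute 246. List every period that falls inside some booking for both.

minute 229 to minute 246

First set merges to minute 221 to minute 274.
Second set merges to minute 50 to minute 105, minute 124 to minute 195, minute 229 to minute 246.
minute 221 to minute 274 overlaps B on minute 229 to minute 246.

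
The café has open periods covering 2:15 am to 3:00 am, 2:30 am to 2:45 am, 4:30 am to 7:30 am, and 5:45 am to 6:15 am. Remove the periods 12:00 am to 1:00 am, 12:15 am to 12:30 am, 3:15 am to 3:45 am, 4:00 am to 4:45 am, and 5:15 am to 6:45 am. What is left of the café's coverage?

2:15 am-3:00 am, 4:45 am-5:15 am, 6:45 am-7:30 am

Merge the first list: 2:15 am-3:00 am, 4:30 am-7:30 am.
Merge the second list: 12:00 am-1:00 am, 3:15 am-3:45 am, 4:00 am-4:45 am, 5:15 am-6:45 am.
2:15 am-3:00 am: no B overlap → unchanged.
4:30 am-7:30 am minus B → 4:45 am-5:15 am, 6:45 am-7:30 am.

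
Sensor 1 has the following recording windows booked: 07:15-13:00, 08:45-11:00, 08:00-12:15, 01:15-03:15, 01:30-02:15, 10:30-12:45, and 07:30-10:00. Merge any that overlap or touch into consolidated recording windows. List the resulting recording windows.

01:15–03:15, 07:15–13:00

Sort by start: 01:15–03:15, 01:30–02:15, 07:15–13:00, 07:30–10:00, 08:00–12:15, 08:45–11:00, 10:30–12:45.
01:30–02:15 overlaps/touches 01:15–03:15 → extend to 01:15–03:15.
07:15–13:00 is disjoint → start new block.
07:30–10:00 overlaps/touches 07:15–13:00 → extend to 07:15–13:00.
08:00–12:15 overlaps/touches 07:15–13:00 → extend to 07:15–13:00.
08:45–11:00 overlaps/touches 07:15–13:00 → extend to 07:15–13:00.
10:30–12:45 overlaps/touches 07:15–13:00 → extend to 07:15–13:00.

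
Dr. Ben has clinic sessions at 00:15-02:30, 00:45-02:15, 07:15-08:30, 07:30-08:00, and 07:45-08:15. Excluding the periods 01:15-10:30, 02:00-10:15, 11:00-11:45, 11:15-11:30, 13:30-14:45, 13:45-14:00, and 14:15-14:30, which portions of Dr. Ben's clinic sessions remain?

A, merged: 00:15-02:30, 07:15-08:30.
B, merged: 01:15-10:30, 11:00-11:45, 13:30-14:45.
00:15-02:30 with B removed leaves 00:15-01:15.
07:15-08:30 lies entirely inside B → drops out.

00:15-01:15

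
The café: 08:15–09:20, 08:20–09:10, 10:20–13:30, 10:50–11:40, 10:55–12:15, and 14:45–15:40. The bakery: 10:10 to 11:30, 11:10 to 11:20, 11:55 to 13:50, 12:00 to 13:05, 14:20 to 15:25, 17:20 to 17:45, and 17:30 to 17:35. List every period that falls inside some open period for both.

10:20–11:30, 11:55–13:30, 14:45–15:25

Merge the first list: 08:15–09:20, 10:20–13:30, 14:45–15:40.
Merge the second list: 10:10–11:30, 11:55–13:50, 14:20–15:25, 17:20–17:45.
08:15–09:20 falls entirely outside B.
10:20–13:30 overlaps B on 10:20–11:30, 11:55–13:30.
14:45–15:40 overlaps B on 14:45–15:25.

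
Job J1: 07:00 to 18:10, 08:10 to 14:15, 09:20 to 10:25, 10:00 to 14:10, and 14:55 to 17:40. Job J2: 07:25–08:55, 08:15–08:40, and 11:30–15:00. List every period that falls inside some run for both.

07:25–08:55, 11:30–15:00

A, merged: 07:00–18:10.
B, merged: 07:25–08:55, 11:30–15:00.
07:00–18:10 ∩ B → 07:25–08:55, 11:30–15:00.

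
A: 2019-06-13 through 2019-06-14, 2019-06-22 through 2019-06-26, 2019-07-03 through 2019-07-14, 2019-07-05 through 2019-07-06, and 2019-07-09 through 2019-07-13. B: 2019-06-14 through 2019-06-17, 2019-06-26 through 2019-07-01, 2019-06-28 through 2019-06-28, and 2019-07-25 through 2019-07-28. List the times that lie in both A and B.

2019-06-14 through 2019-06-14, 2019-06-26 through 2019-06-26

Merge the first list: 2019-06-13 through 2019-06-14, 2019-06-22 through 2019-06-26, 2019-07-03 through 2019-07-14.
Merge the second list: 2019-06-14 through 2019-06-17, 2019-06-26 through 2019-07-01, 2019-07-25 through 2019-07-28.
2019-06-13 through 2019-06-14 ∩ B → 2019-06-14 through 2019-06-14.
2019-06-22 through 2019-06-26 ∩ B → 2019-06-26 through 2019-06-26.
2019-07-03 through 2019-07-14 meets no B interval.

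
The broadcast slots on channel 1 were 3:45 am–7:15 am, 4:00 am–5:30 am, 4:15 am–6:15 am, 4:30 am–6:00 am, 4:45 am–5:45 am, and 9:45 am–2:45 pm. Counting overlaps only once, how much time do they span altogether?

8 h 30 min

Merged: 3:45 am–7:15 am, 9:45 am–2:45 pm.
Lengths: 3 h 30 min + 5 h = 8 h 30 min.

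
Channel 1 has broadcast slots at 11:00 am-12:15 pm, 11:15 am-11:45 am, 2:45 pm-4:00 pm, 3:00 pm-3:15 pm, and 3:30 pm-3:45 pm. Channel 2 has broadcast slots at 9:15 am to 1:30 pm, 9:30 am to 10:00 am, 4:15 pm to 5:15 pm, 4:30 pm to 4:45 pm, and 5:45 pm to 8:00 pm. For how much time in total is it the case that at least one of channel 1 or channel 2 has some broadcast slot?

First set merges to 11:00 am–12:15 pm, 2:45 pm–4:00 pm.
Second set merges to 9:15 am–1:30 pm, 4:15 pm–5:15 pm, 5:45 pm–8:00 pm.
A ∪ B = 9:15 am–1:30 pm, 2:45 pm–4:00 pm, 4:15 pm–5:15 pm, 5:45 pm–8:00 pm.
Total: 4 h 15 min + 1 h 15 min + 1 h + 2 h 15 min = 8 h 45 min.

8 h 45 min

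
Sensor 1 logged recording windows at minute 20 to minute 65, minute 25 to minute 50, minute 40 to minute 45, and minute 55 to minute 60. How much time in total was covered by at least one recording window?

Merged: minute 20 to minute 65.
Length: 45 minutes.

45 minutes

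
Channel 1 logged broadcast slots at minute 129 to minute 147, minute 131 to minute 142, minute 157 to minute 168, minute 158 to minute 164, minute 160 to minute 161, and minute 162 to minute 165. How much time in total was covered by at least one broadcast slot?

Merged: minute 129 to minute 147, minute 157 to minute 168.
Lengths: 18 minutes + 11 minutes = 29 minutes.

29 minutes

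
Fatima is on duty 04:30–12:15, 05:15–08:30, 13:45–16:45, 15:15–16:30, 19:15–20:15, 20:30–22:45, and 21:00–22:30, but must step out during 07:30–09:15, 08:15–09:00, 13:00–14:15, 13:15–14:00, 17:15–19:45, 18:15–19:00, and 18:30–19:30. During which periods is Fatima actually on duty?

A, merged: 04:30-12:15, 13:45-16:45, 19:15-20:15, 20:30-22:45.
B, merged: 07:30-09:15, 13:00-14:15, 17:15-19:45.
04:30-12:15 with B removed leaves 04:30-07:30, 09:15-12:15.
13:45-16:45 with B removed leaves 14:15-16:45.
19:15-20:15 with B removed leaves 19:45-20:15.
20:30-22:45 is untouched.

04:30-07:30, 09:15-12:15, 14:15-16:45, 19:45-20:15, 20:30-22:45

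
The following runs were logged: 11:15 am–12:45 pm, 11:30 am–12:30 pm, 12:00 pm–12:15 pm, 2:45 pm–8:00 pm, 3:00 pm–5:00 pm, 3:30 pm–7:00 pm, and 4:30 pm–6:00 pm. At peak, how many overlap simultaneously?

4

At 4:30 pm, 4 of the intervals are simultaneously active.
No point has more.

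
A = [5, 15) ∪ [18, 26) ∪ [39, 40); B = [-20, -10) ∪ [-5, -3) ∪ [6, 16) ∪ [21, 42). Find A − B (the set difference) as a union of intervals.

[5, 15) \ B = [5, 6).
[18, 26) \ B = [18, 21).
[39, 40): entirely removed.

[5, 6) ∪ [18, 21)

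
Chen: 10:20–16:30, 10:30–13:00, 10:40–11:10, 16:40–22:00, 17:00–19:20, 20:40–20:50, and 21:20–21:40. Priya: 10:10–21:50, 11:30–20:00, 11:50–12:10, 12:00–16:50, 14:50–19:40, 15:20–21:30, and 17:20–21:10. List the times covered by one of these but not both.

First set merges to 10:20-16:30, 16:40-22:00.
Second set merges to 10:10-21:50.
Only in the first: 21:50-22:00.
Only in the second: 10:10-10:20, 16:30-16:40.
Together these are the periods covered by exactly one.

10:10-10:20, 16:30-16:40, 21:50-22:00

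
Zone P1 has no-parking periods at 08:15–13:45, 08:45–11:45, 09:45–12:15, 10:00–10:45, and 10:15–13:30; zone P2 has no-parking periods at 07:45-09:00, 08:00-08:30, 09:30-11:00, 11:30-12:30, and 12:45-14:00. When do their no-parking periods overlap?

A, merged: 08:15–13:45.
B, merged: 07:45–09:00, 09:30–11:00, 11:30–12:30, 12:45–14:00.
08:15–13:45 overlaps B on 08:15–09:00, 09:30–11:00, 11:30–12:30, 12:45–13:45.

08:15–09:00, 09:30–11:00, 11:30–12:30, 12:45–13:45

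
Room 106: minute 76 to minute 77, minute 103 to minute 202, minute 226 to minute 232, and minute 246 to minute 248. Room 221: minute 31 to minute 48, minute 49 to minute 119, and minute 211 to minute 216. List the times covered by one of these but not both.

minute 31 to minute 48, minute 49 to minute 76, minute 77 to minute 103, minute 119 to minute 202, minute 211 to minute 216, minute 226 to minute 232, minute 246 to minute 248

A but not B: minute 119 to minute 202, minute 226 to minute 232, minute 246 to minute 248.
B but not A: minute 31 to minute 48, minute 49 to minute 76, minute 77 to minute 103, minute 211 to minute 216.
Combining gives A △ B.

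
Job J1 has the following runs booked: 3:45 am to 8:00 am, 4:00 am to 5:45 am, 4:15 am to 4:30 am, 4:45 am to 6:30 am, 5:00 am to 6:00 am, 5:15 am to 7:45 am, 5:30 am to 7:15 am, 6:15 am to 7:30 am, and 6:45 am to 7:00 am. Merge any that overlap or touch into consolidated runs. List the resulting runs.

4:00 am-5:45 am overlaps/touches 3:45 am-8:00 am → extend to 3:45 am-8:00 am.
4:15 am-4:30 am overlaps/touches 3:45 am-8:00 am → extend to 3:45 am-8:00 am.
4:45 am-6:30 am overlaps/touches 3:45 am-8:00 am → extend to 3:45 am-8:00 am.
5:00 am-6:00 am overlaps/touches 3:45 am-8:00 am → extend to 3:45 am-8:00 am.
5:15 am-7:45 am overlaps/touches 3:45 am-8:00 am → extend to 3:45 am-8:00 am.
5:30 am-7:15 am overlaps/touches 3:45 am-8:00 am → extend to 3:45 am-8:00 am.
6:15 am-7:30 am overlaps/touches 3:45 am-8:00 am → extend to 3:45 am-8:00 am.
6:45 am-7:00 am overlaps/touches 3:45 am-8:00 am → extend to 3:45 am-8:00 am.

3:45 am-8:00 am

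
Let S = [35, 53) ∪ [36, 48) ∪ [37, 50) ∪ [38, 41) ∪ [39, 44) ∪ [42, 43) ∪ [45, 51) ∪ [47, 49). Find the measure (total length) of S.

Merged: [35, 53).
Length: 18.

18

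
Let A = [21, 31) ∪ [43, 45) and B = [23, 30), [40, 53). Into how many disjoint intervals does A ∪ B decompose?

A ∪ B = [21, 31), [40, 53).
That is 2 disjoint pieces.

2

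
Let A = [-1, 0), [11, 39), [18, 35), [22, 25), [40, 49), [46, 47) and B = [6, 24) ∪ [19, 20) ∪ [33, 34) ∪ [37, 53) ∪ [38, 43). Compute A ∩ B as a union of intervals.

Merge the first list: [-1, 0), [11, 39), [40, 49).
Merge the second list: [6, 24), [33, 34), [37, 53).
[-1, 0): no overlap with the second set.
[11, 39) meets the second set on [11, 24), [33, 34), [37, 39).
[40, 49) meets the second set on [40, 49).

[11, 24) ∪ [33, 34) ∪ [37, 39) ∪ [40, 49)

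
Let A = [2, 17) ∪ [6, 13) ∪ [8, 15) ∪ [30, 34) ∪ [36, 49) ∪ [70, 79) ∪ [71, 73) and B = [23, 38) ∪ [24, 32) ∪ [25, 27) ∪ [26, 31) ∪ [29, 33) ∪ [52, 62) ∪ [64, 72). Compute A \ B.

[2, 17) ∪ [38, 49) ∪ [72, 79)

Merge the first list: [2, 17), [30, 34), [36, 49), [70, 79).
Merge the second list: [23, 38), [52, 62), [64, 72).
[2, 17): nothing removed.
[30, 34): entirely removed.
[36, 49) \ B = [38, 49).
[70, 79) \ B = [72, 79).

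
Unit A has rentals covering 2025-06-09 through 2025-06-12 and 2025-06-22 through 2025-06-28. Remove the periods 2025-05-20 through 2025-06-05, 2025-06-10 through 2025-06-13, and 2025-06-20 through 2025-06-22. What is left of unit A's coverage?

2025-06-09 through 2025-06-09, 2025-06-23 through 2025-06-28

2025-06-09 through 2025-06-12 \ B = 2025-06-09 through 2025-06-09.
2025-06-22 through 2025-06-28 \ B = 2025-06-23 through 2025-06-28.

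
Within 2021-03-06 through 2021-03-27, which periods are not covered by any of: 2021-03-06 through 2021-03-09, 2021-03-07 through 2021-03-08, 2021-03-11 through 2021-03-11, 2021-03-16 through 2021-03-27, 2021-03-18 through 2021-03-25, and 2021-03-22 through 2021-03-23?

Covered (merged): 2021-03-06 through 2021-03-09, 2021-03-11 through 2021-03-11, 2021-03-16 through 2021-03-27.
Uncovered inside 2021-03-06 through 2021-03-27: 2021-03-10 through 2021-03-10, 2021-03-12 through 2021-03-15.

2021-03-10 through 2021-03-10, 2021-03-12 through 2021-03-15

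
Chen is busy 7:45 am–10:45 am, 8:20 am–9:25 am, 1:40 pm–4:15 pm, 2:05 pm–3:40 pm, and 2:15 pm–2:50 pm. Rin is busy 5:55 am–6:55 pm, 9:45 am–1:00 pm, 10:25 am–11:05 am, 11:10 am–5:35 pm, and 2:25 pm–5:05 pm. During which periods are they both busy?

Merge the first list: 7:45 am–10:45 am, 1:40 pm–4:15 pm.
Merge the second list: 5:55 am–6:55 pm.
7:45 am–10:45 am overlaps B on 7:45 am–10:45 am.
1:40 pm–4:15 pm overlaps B on 1:40 pm–4:15 pm.

7:45 am–10:45 am, 1:40 pm–4:15 pm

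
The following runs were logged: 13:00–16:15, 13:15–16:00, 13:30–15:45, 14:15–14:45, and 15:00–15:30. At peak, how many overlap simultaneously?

At 14:15, 4 of the intervals are simultaneously active.
No point has more.

4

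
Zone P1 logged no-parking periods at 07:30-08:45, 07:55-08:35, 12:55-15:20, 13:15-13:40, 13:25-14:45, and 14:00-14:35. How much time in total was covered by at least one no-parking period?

3 h 40 min

Merged: 07:30–08:45, 12:55–15:20.
Lengths: 1 h 15 min + 2 h 25 min = 3 h 40 min.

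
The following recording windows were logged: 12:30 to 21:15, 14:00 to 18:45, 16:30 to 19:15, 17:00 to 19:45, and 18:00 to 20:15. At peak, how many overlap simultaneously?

Sweep endpoints in order; track running count of active intervals.
Peak of 5 reached at 18:00.

5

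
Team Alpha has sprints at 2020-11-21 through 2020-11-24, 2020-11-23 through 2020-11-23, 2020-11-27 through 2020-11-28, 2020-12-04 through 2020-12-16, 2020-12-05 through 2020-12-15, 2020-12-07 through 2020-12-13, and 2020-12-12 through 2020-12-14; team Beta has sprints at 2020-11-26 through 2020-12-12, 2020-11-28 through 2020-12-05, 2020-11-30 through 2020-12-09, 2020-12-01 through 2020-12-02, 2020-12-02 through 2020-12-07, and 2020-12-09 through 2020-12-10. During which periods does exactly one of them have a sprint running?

First set merges to 2020-11-21 through 2020-11-24, 2020-11-27 through 2020-11-28, 2020-12-04 through 2020-12-16.
Second set merges to 2020-11-26 through 2020-12-12.
Only in the first: 2020-11-21 through 2020-11-24, 2020-12-13 through 2020-12-16.
Only in the second: 2020-11-26 through 2020-11-26, 2020-11-29 through 2020-12-03.
Together these are the periods covered by exactly one.

2020-11-21 through 2020-11-24, 2020-11-26 through 2020-11-26, 2020-11-29 through 2020-12-03, 2020-12-13 through 2020-12-16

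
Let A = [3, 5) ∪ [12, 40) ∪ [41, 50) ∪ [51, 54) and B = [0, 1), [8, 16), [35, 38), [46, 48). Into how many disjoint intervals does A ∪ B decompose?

5

A ∪ B = [0, 1), [3, 5), [8, 40), [41, 50), [51, 54).
That is 5 disjoint pieces.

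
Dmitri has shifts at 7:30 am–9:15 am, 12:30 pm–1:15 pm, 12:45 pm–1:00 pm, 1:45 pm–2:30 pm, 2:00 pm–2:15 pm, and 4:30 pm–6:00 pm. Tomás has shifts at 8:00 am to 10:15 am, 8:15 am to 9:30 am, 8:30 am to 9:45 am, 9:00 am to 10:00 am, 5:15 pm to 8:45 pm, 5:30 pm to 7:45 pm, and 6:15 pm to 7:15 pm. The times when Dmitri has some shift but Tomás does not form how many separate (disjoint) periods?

4

A, merged: 7:30 am-9:15 am, 12:30 pm-1:15 pm, 1:45 pm-2:30 pm, 4:30 pm-6:00 pm.
B, merged: 8:00 am-10:15 am, 5:15 pm-8:45 pm.
A \ B = 7:30 am-8:00 am, 12:30 pm-1:15 pm, 1:45 pm-2:30 pm, 4:30 pm-5:15 pm.
That is 4 disjoint pieces.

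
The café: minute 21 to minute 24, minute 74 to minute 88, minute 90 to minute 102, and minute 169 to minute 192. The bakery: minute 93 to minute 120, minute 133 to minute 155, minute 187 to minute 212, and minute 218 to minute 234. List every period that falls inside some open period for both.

minute 21 to minute 24 falls entirely outside B.
minute 74 to minute 88 falls entirely outside B.
minute 90 to minute 102 overlaps B on minute 93 to minute 102.
minute 169 to minute 192 overlaps B on minute 187 to minute 192.

minute 93 to minute 102, minute 187 to minute 192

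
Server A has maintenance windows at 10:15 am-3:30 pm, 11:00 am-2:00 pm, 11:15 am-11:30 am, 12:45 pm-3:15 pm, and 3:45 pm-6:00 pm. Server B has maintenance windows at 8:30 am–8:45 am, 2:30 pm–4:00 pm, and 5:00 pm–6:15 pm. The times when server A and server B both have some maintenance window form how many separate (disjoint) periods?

A, merged: 10:15 am–3:30 pm, 3:45 pm–6:00 pm.
A ∩ B = 2:30 pm–3:30 pm, 3:45 pm–4:00 pm, 5:00 pm–6:00 pm.
That is 3 disjoint pieces.

3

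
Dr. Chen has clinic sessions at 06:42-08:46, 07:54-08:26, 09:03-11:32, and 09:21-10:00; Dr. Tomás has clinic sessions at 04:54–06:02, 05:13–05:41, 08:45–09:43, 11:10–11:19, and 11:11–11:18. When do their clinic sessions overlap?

08:45–08:46, 09:03–09:43, 11:10–11:19

First set merges to 06:42–08:46, 09:03–11:32.
Second set merges to 04:54–06:02, 08:45–09:43, 11:10–11:19.
06:42–08:46 overlaps B on 08:45–08:46.
09:03–11:32 overlaps B on 09:03–09:43, 11:10–11:19.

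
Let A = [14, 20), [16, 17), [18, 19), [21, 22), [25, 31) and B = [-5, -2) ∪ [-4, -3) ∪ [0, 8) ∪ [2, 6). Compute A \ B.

First set merges to [14, 20), [21, 22), [25, 31).
Second set merges to [-5, -2), [0, 8).
[14, 20): no B overlap → unchanged.
[21, 22): no B overlap → unchanged.
[25, 31): no B overlap → unchanged.

[14, 20) ∪ [21, 22) ∪ [25, 31)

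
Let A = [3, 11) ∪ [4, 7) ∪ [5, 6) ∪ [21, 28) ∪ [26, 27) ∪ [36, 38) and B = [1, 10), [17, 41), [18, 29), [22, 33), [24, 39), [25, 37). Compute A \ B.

[10, 11)

Merge the first list: [3, 11), [21, 28), [36, 38).
Merge the second list: [1, 10), [17, 41).
[3, 11) \ B = [10, 11).
[21, 28): entirely removed.
[36, 38): entirely removed.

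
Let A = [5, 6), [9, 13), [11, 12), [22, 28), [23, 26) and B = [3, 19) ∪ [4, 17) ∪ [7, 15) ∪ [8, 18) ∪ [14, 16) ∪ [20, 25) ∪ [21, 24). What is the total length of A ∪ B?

24

Merge the first list: [5, 6), [9, 13), [22, 28).
Merge the second list: [3, 19), [20, 25).
A ∪ B = [3, 19), [20, 28).
Total: 16 + 8 = 24.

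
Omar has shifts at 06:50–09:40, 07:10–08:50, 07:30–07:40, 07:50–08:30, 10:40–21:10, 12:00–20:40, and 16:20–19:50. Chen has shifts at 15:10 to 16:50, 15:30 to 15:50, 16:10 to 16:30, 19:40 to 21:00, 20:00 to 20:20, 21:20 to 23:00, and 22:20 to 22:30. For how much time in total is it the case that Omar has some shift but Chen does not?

10 h 20 min

A, merged: 06:50-09:40, 10:40-21:10.
B, merged: 15:10-16:50, 19:40-21:00, 21:20-23:00.
A \ B = 06:50-09:40, 10:40-15:10, 16:50-19:40, 21:00-21:10.
Total: 2 h 50 min + 4 h 30 min + 2 h 50 min + 10 min = 10 h 20 min.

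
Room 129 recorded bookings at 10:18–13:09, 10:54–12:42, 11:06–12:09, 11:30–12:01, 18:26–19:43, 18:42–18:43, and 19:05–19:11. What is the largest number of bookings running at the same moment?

4

Sweep endpoints in order; track running count of active intervals.
Peak of 4 reached at 11:30.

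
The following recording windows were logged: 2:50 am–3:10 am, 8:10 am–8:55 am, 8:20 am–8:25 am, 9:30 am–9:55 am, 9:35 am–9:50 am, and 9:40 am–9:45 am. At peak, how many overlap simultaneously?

At 9:40 am, 3 of the intervals are simultaneously active.
No point has more.

3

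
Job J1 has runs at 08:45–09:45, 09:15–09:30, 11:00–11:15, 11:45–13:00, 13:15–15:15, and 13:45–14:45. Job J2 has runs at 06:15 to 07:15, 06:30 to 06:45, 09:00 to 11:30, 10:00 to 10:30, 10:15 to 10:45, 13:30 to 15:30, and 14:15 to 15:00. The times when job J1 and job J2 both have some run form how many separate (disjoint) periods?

3

A, merged: 08:45–09:45, 11:00–11:15, 11:45–13:00, 13:15–15:15.
B, merged: 06:15–07:15, 09:00–11:30, 13:30–15:30.
A ∩ B = 09:00–09:45, 11:00–11:15, 13:30–15:15.
That is 3 disjoint pieces.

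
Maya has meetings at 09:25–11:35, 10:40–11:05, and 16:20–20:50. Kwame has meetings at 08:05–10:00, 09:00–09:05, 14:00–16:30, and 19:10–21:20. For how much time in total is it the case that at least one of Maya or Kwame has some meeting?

Merge the first list: 09:25–11:35, 16:20–20:50.
Merge the second list: 08:05–10:00, 14:00–16:30, 19:10–21:20.
A ∪ B = 08:05–11:35, 14:00–21:20.
Total: 3 h 30 min + 7 h 20 min = 10 h 50 min.

10 h 50 min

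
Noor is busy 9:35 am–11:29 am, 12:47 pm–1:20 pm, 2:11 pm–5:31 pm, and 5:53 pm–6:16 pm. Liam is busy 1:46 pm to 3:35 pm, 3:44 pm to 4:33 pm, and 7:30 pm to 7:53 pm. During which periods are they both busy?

9:35 am-11:29 am meets no B interval.
12:47 pm-1:20 pm meets no B interval.
2:11 pm-5:31 pm ∩ B → 2:11 pm-3:35 pm, 3:44 pm-4:33 pm.
5:53 pm-6:16 pm meets no B interval.

2:11 pm-3:35 pm, 3:44 pm-4:33 pm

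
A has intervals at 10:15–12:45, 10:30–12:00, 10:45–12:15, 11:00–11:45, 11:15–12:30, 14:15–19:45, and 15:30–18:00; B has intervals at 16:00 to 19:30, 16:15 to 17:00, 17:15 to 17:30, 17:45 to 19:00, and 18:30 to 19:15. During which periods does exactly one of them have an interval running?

10:15-12:45, 14:15-16:00, 19:30-19:45

Merge the first list: 10:15-12:45, 14:15-19:45.
Merge the second list: 16:00-19:30.
A \ B = 10:15-12:45, 14:15-16:00, 19:30-19:45.
B \ A = none.
Union of the two gives the symmetric difference.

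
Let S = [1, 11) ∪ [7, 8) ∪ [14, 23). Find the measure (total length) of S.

Merged: [1, 11), [14, 23).
Lengths: 10 + 9 = 19.

19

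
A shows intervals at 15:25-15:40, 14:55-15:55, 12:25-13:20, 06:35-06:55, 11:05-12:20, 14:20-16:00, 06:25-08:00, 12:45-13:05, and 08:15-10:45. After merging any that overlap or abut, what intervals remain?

Sort by start: 06:25–08:00, 06:35–06:55, 08:15–10:45, 11:05–12:20, 12:25–13:20, 12:45–13:05, 14:20–16:00, 14:55–15:55, 15:25–15:40.
06:35–06:55 overlaps/touches 06:25–08:00 → extend to 06:25–08:00.
08:15–10:45 is disjoint → start new block.
11:05–12:20 is disjoint → start new block.
12:25–13:20 is disjoint → start new block.
12:45–13:05 overlaps/touches 12:25–13:20 → extend to 12:25–13:20.
14:20–16:00 is disjoint → start new block.
14:55–15:55 overlaps/touches 14:20–16:00 → extend to 14:20–16:00.
15:25–15:40 overlaps/touches 14:20–16:00 → extend to 14:20–16:00.

06:25–08:00, 08:15–10:45, 11:05–12:20, 12:25–13:20, 14:20–16:00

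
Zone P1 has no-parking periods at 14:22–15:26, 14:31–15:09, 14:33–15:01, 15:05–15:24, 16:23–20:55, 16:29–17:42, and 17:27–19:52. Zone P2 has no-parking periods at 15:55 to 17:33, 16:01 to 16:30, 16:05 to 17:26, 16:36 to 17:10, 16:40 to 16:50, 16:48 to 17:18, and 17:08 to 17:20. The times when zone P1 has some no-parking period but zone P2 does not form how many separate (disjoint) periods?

A, merged: 14:22–15:26, 16:23–20:55.
B, merged: 15:55–17:33.
A \ B = 14:22–15:26, 17:33–20:55.
That is 2 disjoint pieces.

2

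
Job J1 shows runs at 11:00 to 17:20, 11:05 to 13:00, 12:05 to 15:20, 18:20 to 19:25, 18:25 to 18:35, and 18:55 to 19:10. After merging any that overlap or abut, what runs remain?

11:05–13:00 overlaps/touches 11:00–17:20 → extend to 11:00–17:20.
12:05–15:20 overlaps/touches 11:00–17:20 → extend to 11:00–17:20.
18:20–19:25 is disjoint → start new block.
18:25–18:35 overlaps/touches 18:20–19:25 → extend to 18:20–19:25.
18:55–19:10 overlaps/touches 18:20–19:25 → extend to 18:20–19:25.

11:00–17:20, 18:20–19:25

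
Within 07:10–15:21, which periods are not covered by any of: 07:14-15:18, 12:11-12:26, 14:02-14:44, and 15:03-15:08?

The merged coverage is 07:14-15:18.
Complement within 07:10-15:21: 07:10-07:14, 15:18-15:21.

07:10-07:14, 15:18-15:21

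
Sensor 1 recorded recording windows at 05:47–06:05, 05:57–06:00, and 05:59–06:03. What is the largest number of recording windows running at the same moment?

Sweep endpoints in order; track running count of active intervals.
Peak of 3 reached at 05:59.

3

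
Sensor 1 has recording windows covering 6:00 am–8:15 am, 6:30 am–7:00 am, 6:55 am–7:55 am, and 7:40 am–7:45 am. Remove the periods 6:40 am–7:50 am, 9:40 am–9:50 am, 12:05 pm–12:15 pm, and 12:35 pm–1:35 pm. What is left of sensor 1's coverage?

A, merged: 6:00 am–8:15 am.
6:00 am–8:15 am \ B = 6:00 am–6:40 am, 7:50 am–8:15 am.

6:00 am–6:40 am, 7:50 am–8:15 am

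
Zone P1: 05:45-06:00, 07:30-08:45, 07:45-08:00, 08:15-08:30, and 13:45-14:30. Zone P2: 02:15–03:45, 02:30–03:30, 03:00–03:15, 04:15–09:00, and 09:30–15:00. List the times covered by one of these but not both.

First set merges to 05:45-06:00, 07:30-08:45, 13:45-14:30.
Second set merges to 02:15-03:45, 04:15-09:00, 09:30-15:00.
Only in the first: none.
Only in the second: 02:15-03:45, 04:15-05:45, 06:00-07:30, 08:45-09:00, 09:30-13:45, 14:30-15:00.
Together these are the periods covered by exactly one.

02:15-03:45, 04:15-05:45, 06:00-07:30, 08:45-09:00, 09:30-13:45, 14:30-15:00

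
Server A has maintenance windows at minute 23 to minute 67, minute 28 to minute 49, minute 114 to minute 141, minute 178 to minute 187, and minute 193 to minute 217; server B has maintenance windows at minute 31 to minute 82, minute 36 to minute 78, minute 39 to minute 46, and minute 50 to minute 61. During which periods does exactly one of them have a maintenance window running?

Merge the first list: minute 23 to minute 67, minute 114 to minute 141, minute 178 to minute 187, minute 193 to minute 217.
Merge the second list: minute 31 to minute 82.
Only in the first: minute 23 to minute 31, minute 114 to minute 141, minute 178 to minute 187, minute 193 to minute 217.
Only in the second: minute 67 to minute 82.
Together these are the periods covered by exactly one.

minute 23 to minute 31, minute 67 to minute 82, minute 114 to minute 141, minute 178 to minute 187, minute 193 to minute 217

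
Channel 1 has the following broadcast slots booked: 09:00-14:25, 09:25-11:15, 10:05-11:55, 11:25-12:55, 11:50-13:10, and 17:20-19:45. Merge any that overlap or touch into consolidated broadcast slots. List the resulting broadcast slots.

09:25-11:15 overlaps/touches 09:00-14:25 → extend to 09:00-14:25.
10:05-11:55 overlaps/touches 09:00-14:25 → extend to 09:00-14:25.
11:25-12:55 overlaps/touches 09:00-14:25 → extend to 09:00-14:25.
11:50-13:10 overlaps/touches 09:00-14:25 → extend to 09:00-14:25.
17:20-19:45 is disjoint → start new block.

09:00-14:25, 17:20-19:45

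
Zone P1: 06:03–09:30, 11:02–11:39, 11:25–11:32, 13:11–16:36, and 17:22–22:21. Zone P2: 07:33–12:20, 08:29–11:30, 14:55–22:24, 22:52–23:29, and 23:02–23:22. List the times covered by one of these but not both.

Merge the first list: 06:03–09:30, 11:02–11:39, 13:11–16:36, 17:22–22:21.
Merge the second list: 07:33–12:20, 14:55–22:24, 22:52–23:29.
A \ B = 06:03–07:33, 13:11–14:55.
B \ A = 09:30–11:02, 11:39–12:20, 16:36–17:22, 22:21–22:24, 22:52–23:29.
Union of the two gives the symmetric difference.

06:03–07:33, 09:30–11:02, 11:39–12:20, 13:11–14:55, 16:36–17:22, 22:21–22:24, 22:52–23:29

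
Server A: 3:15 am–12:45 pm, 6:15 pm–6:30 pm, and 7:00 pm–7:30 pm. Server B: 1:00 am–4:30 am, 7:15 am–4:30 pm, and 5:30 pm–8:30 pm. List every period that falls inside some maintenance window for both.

3:15 am–4:30 am, 7:15 am–12:45 pm, 6:15 pm–6:30 pm, 7:00 pm–7:30 pm

3:15 am–12:45 pm meets the second set on 3:15 am–4:30 am, 7:15 am–12:45 pm.
6:15 pm–6:30 pm meets the second set on 6:15 pm–6:30 pm.
7:00 pm–7:30 pm meets the second set on 7:00 pm–7:30 pm.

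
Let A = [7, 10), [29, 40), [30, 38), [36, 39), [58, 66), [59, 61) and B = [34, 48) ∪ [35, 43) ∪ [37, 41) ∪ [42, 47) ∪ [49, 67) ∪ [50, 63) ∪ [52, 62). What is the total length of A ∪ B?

40

First set merges to [7, 10), [29, 40), [58, 66).
Second set merges to [34, 48), [49, 67).
A ∪ B = [7, 10), [29, 48), [49, 67).
Total: 3 + 19 + 18 = 40.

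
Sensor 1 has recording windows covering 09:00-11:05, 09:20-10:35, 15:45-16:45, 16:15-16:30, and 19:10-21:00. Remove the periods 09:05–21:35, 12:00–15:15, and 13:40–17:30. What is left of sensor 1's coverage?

A, merged: 09:00–11:05, 15:45–16:45, 19:10–21:00.
B, merged: 09:05–21:35.
09:00–11:05 \ B = 09:00–09:05.
15:45–16:45: entirely removed.
19:10–21:00: entirely removed.

09:00–09:05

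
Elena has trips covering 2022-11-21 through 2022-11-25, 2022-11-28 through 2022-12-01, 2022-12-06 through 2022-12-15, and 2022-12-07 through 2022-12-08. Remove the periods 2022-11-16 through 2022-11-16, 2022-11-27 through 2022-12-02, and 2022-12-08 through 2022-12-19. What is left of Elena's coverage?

2022-11-21 through 2022-11-25, 2022-12-06 through 2022-12-07

First set merges to 2022-11-21 through 2022-11-25, 2022-11-28 through 2022-12-01, 2022-12-06 through 2022-12-15.
2022-11-21 through 2022-11-25: nothing removed.
2022-11-28 through 2022-12-01: entirely removed.
2022-12-06 through 2022-12-15 \ B = 2022-12-06 through 2022-12-07.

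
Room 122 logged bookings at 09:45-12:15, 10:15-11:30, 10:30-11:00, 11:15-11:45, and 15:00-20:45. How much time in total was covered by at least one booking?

8 h 15 min

Merged: 09:45–12:15, 15:00–20:45.
Lengths: 2 h 30 min + 5 h 45 min = 8 h 15 min.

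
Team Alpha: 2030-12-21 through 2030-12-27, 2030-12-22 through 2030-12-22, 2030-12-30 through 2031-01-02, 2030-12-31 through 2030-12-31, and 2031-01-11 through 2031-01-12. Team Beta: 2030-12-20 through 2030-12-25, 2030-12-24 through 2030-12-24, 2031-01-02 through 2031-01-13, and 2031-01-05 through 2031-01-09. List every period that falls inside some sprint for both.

A, merged: 2030-12-21 through 2030-12-27, 2030-12-30 through 2031-01-02, 2031-01-11 through 2031-01-12.
B, merged: 2030-12-20 through 2030-12-25, 2031-01-02 through 2031-01-13.
2030-12-21 through 2030-12-27 overlaps B on 2030-12-21 through 2030-12-25.
2030-12-30 through 2031-01-02 overlaps B on 2031-01-02 through 2031-01-02.
2031-01-11 through 2031-01-12 overlaps B on 2031-01-11 through 2031-01-12.

2030-12-21 through 2030-12-25, 2031-01-02 through 2031-01-02, 2031-01-11 through 2031-01-12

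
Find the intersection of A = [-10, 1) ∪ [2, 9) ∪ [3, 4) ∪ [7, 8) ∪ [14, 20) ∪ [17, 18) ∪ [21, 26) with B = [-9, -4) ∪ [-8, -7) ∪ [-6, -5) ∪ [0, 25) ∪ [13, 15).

[-9, -4) ∪ [0, 1) ∪ [2, 9) ∪ [14, 20) ∪ [21, 25)

Merge the first list: [-10, 1), [2, 9), [14, 20), [21, 26).
Merge the second list: [-9, -4), [0, 25).
[-10, 1) meets the second set on [-9, -4), [0, 1).
[2, 9) meets the second set on [2, 9).
[14, 20) meets the second set on [14, 20).
[21, 26) meets the second set on [21, 25).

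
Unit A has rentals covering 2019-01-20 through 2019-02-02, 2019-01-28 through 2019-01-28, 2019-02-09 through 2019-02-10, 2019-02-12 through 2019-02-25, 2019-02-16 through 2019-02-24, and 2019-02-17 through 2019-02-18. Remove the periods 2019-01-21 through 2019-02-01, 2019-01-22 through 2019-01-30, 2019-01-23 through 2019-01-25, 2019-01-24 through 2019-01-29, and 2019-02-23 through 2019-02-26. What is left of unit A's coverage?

A, merged: 2019-01-20 through 2019-02-02, 2019-02-09 through 2019-02-10, 2019-02-12 through 2019-02-25.
B, merged: 2019-01-21 through 2019-02-01, 2019-02-23 through 2019-02-26.
2019-01-20 through 2019-02-02 \ B = 2019-01-20 through 2019-01-20, 2019-02-02 through 2019-02-02.
2019-02-09 through 2019-02-10: nothing removed.
2019-02-12 through 2019-02-25 \ B = 2019-02-12 through 2019-02-22.

2019-01-20 through 2019-01-20, 2019-02-02 through 2019-02-02, 2019-02-09 through 2019-02-10, 2019-02-12 through 2019-02-22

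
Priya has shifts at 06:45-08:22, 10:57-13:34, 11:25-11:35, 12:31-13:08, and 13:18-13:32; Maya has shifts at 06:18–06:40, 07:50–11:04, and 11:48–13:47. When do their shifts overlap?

07:50–08:22, 10:57–11:04, 11:48–13:34

First set merges to 06:45–08:22, 10:57–13:34.
06:45–08:22 overlaps B on 07:50–08:22.
10:57–13:34 overlaps B on 10:57–11:04, 11:48–13:34.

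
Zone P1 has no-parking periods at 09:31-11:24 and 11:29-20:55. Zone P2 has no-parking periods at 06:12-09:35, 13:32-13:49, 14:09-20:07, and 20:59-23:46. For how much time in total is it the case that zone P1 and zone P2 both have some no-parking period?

A ∩ B = 09:31–09:35, 13:32–13:49, 14:09–20:07.
Total: 4 min + 17 min + 5 h 58 min = 6 h 19 min.

6 h 19 min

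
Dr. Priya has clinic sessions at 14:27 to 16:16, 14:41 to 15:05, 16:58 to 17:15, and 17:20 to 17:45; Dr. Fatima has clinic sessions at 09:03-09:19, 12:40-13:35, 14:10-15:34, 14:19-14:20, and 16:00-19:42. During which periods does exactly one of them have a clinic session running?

A, merged: 14:27–16:16, 16:58–17:15, 17:20–17:45.
B, merged: 09:03–09:19, 12:40–13:35, 14:10–15:34, 16:00–19:42.
A but not B: 15:34–16:00.
B but not A: 09:03–09:19, 12:40–13:35, 14:10–14:27, 16:16–16:58, 17:15–17:20, 17:45–19:42.
Combining gives A △ B.

09:03–09:19, 12:40–13:35, 14:10–14:27, 15:34–16:00, 16:16–16:58, 17:15–17:20, 17:45–19:42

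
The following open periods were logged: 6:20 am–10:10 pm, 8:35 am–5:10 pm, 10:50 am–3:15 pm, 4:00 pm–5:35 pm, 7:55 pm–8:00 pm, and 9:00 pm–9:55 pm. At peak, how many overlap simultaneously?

3

Walk the sorted start/end points keeping a running depth.
The depth first hits 3 at 10:50 am.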